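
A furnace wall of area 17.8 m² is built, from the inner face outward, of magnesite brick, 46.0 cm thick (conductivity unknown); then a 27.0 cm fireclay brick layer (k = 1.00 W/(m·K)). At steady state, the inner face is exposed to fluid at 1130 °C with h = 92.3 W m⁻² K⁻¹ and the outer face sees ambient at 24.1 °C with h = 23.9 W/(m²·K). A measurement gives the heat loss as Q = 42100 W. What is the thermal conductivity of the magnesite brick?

ΣR = ΔT/Q = |1130 − 24.1|/42100 = 0.02627 K/W
Known resistances:
  R_conv,in = 1/(hA) = 1/(92.3·17.8) = 6.087×10^-4 K/W
  R_fireclay brick = L/(kA) = 0.270/(1.00·17.8) = 0.01517 K/W
  R_conv,out = 1/(hA) = 1/(23.9·17.8) = 0.002351 K/W
R_magnesite brick = ΣR − ΣR_known = 0.02627 − 0.01813 = 0.008140 K/W
L/(kA) = 0.008140 ⇒ k = 0.460/(0.008140·17.8) = 3.17 W/m·K

k = 3.17 W/m·K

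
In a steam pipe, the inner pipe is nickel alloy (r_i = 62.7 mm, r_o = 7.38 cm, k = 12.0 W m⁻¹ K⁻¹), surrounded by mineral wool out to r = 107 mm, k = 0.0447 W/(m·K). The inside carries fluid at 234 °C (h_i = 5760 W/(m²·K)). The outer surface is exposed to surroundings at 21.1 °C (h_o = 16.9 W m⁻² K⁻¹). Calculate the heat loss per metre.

Resistance network (inner→outer):
  R'_conv,in = 1/(2πr h) = 1/(2π·0.0627·5760) = 4.407×10^-4 m·K/W
  R'_nickel alloy = ln(0.0738/0.0627)/(2πk) = 0.1630/(2π·12.0) = 0.002162 m·K/W
  R'_mineral wool = ln(0.107/0.0738)/(2πk) = 0.3715/(2π·0.0447) = 1.323 m·K/W
  R'_conv,out = 1/(2πr h) = 1/(2π·0.107·16.9) = 0.08801 m·K/W
ΣR = 4.407×10^-4 + 0.002162 + 1.323 + 0.08801 = 1.414 m·K/W
Q' = ΔT/ΣR = (234 °C − 21.1 °C)/1.414 = 151 W/m

Q' = 151 W/m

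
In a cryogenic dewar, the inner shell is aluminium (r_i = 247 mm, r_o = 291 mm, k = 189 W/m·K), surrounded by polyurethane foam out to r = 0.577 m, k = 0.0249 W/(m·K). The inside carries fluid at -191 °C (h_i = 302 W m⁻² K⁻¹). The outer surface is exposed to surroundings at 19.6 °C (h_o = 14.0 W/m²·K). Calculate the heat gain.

Q = 38.5 W

Series thermal resistances, inner to outer:
  R_conv,in = 1/(4πr²h) = 1/(4π·0.247²·302) = 0.004319 K/W
  R_aluminium = (1/0.247 − 1/0.291)/(4πk) = 0.6122/(4π·189) = 2.577×10^-4 K/W
  R_polyurethane foam = (1/0.291 − 1/0.577)/(4πk) = 1.703/(4π·0.0249) = 5.444 K/W
  R_conv,out = 1/(4πr²h) = 1/(4π·0.577²·14.0) = 0.01707 K/W
ΣR = 0.004319 + 2.577×10^-4 + 5.444 + 0.01707 = 5.466 K/W
Q = ΔT/ΣR = (-191 °C − 19.6 °C)/5.466 = -38.5 W
(Negative Q ⇒ heat flows inward; heat gain = 38.5 W.)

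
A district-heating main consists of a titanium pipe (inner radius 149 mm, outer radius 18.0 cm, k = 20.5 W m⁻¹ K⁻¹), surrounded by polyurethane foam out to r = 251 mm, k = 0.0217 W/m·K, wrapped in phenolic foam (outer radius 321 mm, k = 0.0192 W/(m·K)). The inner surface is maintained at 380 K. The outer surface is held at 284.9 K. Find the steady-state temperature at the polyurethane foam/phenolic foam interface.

Series thermal resistances, inner to outer:
  R'_titanium = ln(0.180/0.149)/(2πk) = 0.1890/(2π·20.5) = 0.001467 m·K/W
  R'_polyurethane foam = ln(0.251/0.180)/(2πk) = 0.3325/(2π·0.0217) = 2.439 m·K/W
  R'_phenolic foam = ln(0.321/0.251)/(2πk) = 0.2460/(2π·0.0192) = 2.039 m·K/W
ΣR = 0.001467 + 2.439 + 2.039 = 4.479 m·K/W
Q' = ΔT/ΣR = (380 K − 284.9 K)/4.479 = 21.23 W/m
From the inner boundary to the polyurethane foam/phenolic foam interface, ΣR_partial = 2.440 m·K/W.
T_interface = T_in − Q'·ΣR_partial = 380 K − (21.23)(2.440) = 328.2 K

T = 328.2 K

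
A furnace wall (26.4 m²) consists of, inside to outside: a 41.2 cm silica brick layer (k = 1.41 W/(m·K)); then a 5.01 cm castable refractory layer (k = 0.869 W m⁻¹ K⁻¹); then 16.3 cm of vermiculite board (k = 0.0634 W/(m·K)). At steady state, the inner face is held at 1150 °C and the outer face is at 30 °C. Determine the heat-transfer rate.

Q = 10.1 kW

Treat each layer as a resistance in series:
  R_silica brick = L/(kA) = 0.412/(1.41·26.4) = 0.01107 K/W
  R_castable refractory = L/(kA) = 0.0501/(0.869·26.4) = 0.002184 K/W
  R_vermiculite board = L/(kA) = 0.163/(0.0634·26.4) = 0.09739 K/W
ΣR = 0.01107 + 0.002184 + 0.09739 = 0.1106 K/W
Q = ΔT/ΣR = (1150 °C − 30 °C)/0.1106 = 10100 W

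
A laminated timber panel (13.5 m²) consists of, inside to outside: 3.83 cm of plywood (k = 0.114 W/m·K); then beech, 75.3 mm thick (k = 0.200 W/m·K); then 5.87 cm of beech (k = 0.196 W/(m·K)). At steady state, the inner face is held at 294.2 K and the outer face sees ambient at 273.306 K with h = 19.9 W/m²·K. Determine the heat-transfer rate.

Resistance network (inner→outer):
  R_plywood = L/(kA) = 0.0383/(0.114·13.5) = 0.02489 K/W
  R_beech = L/(kA) = 0.0753/(0.200·13.5) = 0.02789 K/W
  R_beech = L/(kA) = 0.0587/(0.196·13.5) = 0.02218 K/W
  R_conv,out = 1/(hA) = 1/(19.9·13.5) = 0.003722 K/W
ΣR = 0.02489 + 0.02789 + 0.02218 + 0.003722 = 0.07868 K/W
Q = ΔT/ΣR = (294.2 K − 273.306 K)/0.07868 = 266 W

Q = 266 W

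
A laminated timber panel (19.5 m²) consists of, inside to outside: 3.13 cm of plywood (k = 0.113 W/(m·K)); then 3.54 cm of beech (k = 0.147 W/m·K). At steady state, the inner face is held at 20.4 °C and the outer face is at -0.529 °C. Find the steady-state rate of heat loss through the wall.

Resistance network (inner→outer):
  R_plywood = L/(kA) = 0.0313/(0.113·19.5) = 0.01420 K/W
  R_beech = L/(kA) = 0.0354/(0.147·19.5) = 0.01235 K/W
ΣR = 0.01420 + 0.01235 = 0.02655 K/W
Q = ΔT/ΣR = (20.4 °C − -0.529 °C)/0.02655 = 788 W

Q = 788 W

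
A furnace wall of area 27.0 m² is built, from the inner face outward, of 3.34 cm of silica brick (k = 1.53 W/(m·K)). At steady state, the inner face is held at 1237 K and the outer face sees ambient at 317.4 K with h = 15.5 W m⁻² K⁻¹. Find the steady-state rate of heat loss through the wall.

Q = 2.88×10^5 W

Treat each layer as a resistance in series:
  R_silica brick = L/(kA) = 0.0334/(1.53·27.0) = 8.085×10^-4 K/W
  R_conv,out = 1/(hA) = 1/(15.5·27.0) = 0.002389 K/W
ΣR = 8.085×10^-4 + 0.002389 = 0.003197 K/W
Q = ΔT/ΣR = (1237 K − 317.4 K)/0.003197 = 2.88×10^5 W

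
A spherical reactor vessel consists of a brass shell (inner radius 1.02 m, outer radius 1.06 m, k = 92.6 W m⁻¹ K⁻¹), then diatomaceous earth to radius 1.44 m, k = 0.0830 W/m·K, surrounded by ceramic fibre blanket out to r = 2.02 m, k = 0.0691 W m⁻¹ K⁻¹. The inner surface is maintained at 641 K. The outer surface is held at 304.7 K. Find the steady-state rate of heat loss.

Series thermal resistances, inner to outer:
  R_brass = (1/1.02 − 1/1.06)/(4πk) = 0.03700/(4π·92.6) = 3.179×10^-5 K/W
  R_diatomaceous earth = (1/1.06 − 1/1.44)/(4πk) = 0.2490/(4π·0.0830) = 0.2387 K/W
  R_ceramic fibre blanket = (1/1.44 − 1/2.02)/(4πk) = 0.1994/(4π·0.0691) = 0.2296 K/W
ΣR = 3.179×10^-5 + 0.2387 + 0.2296 = 0.4683 K/W
Q = ΔT/ΣR = (641 K − 304.7 K)/0.4683 = 718 W

Q = 718 W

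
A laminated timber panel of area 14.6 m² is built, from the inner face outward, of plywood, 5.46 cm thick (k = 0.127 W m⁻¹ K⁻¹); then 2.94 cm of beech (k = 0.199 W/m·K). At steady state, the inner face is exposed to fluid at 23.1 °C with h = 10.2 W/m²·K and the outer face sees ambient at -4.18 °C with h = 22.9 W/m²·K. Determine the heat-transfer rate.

Treat each layer as a resistance in series:
  R_conv,in = 1/(hA) = 1/(10.2·14.6) = 0.006715 K/W
  R_plywood = L/(kA) = 0.0546/(0.127·14.6) = 0.02945 K/W
  R_beech = L/(kA) = 0.0294/(0.199·14.6) = 0.01012 K/W
  R_conv,out = 1/(hA) = 1/(22.9·14.6) = 0.002991 K/W
ΣR = 0.006715 + 0.02945 + 0.01012 + 0.002991 = 0.04928 K/W
Q = ΔT/ΣR = (23.1 °C − -4.18 °C)/0.04928 = 554 W

Q = 554 W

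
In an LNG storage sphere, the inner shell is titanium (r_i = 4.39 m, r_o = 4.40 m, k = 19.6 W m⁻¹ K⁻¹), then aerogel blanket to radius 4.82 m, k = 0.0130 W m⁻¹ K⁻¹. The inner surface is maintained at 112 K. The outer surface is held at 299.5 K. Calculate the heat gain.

Q = 1550 W

Treat each layer as a resistance in series:
  R_titanium = (1/4.39 − 1/4.40)/(4πk) = 5.177×10^-4/(4π·19.6) = 2.102×10^-6 K/W
  R_aerogel blanket = (1/4.40 − 1/4.82)/(4πk) = 0.01980/(4π·0.0130) = 0.1212 K/W
ΣR = 2.102×10^-6 + 0.1212 = 0.1212 K/W
Q = ΔT/ΣR = (112 K − 299.5 K)/0.1212 = -1550 W
(Negative Q ⇒ heat flows inward; heat gain = 1550 W.)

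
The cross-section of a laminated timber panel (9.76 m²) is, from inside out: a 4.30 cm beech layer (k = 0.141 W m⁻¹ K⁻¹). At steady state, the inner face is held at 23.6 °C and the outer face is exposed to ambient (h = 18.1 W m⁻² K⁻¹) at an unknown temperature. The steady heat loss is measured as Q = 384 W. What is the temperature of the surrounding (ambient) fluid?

Series resistances:
  R_beech = L/(kA) = 0.0430/(0.141·9.76) = 0.03125 K/W
  R_conv,out = 1/(hA) = 1/(18.1·9.76) = 0.005661 K/W
ΣR = 0.03691 K/W
ΔT = Q·ΣR = 384 × 0.03691 = 14.17 K
Heat flows outward, so T_out = T_in − ΔT = 23.6 − 14.17 = 9.43 °C

T_out = 9.43 °C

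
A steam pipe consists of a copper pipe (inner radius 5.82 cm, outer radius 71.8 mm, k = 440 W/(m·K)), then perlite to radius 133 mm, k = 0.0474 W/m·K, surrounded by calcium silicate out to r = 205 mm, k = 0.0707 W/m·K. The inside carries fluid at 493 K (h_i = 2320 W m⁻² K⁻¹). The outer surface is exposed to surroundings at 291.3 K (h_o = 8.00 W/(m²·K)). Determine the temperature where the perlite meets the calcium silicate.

T = 360.1 K

Resistance network (inner→outer):
  R'_conv,in = 1/(2πr h) = 1/(2π·0.0582·2320) = 0.001179 m·K/W
  R'_copper = ln(0.0718/0.0582)/(2πk) = 0.2100/(2π·440) = 7.596×10^-5 m·K/W
  R'_perlite = ln(0.133/0.0718)/(2πk) = 0.6165/(2π·0.0474) = 2.070 m·K/W
  R'_calcium silicate = ln(0.205/0.133)/(2πk) = 0.4327/(2π·0.0707) = 0.9740 m·K/W
  R'_conv,out = 1/(2πr h) = 1/(2π·0.205·8.00) = 0.09705 m·K/W
ΣR = 0.001179 + 7.596×10^-5 + 2.070 + 0.9740 + 0.09705 = 3.142 m·K/W
Q' = ΔT/ΣR = (493 K − 291.3 K)/3.142 = 64.19 W/m
From the inner boundary to the perlite/calcium silicate interface, ΣR_partial = 2.071 m·K/W.
T_interface = T_in − Q'·ΣR_partial = 493 K − (64.19)(2.071) = 360.1 K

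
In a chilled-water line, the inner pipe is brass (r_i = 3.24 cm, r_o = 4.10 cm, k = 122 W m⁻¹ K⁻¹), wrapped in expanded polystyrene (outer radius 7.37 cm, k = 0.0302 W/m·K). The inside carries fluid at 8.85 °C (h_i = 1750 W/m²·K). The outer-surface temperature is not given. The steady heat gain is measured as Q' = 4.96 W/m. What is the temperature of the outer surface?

T_out = 24.2 °C

Sum the resistances:
  R'_conv,in = 1/(2πr h) = 1/(2π·0.0324·1750) = 0.002807 m·K/W
  R'_brass = ln(0.0410/0.0324)/(2πk) = 0.2354/(2π·122) = 3.071×10^-4 m·K/W
  R'_expanded polystyrene = ln(0.0737/0.0410)/(2πk) = 0.5864/(2π·0.0302) = 3.091 m·K/W
ΣR = 3.094 m·K/W
ΔT = Q'·ΣR = 4.96 × 3.094 = 15.35 K
Heat flows inward, so T_out = T_in + ΔT = 8.85 + 15.35 = 24.2 °C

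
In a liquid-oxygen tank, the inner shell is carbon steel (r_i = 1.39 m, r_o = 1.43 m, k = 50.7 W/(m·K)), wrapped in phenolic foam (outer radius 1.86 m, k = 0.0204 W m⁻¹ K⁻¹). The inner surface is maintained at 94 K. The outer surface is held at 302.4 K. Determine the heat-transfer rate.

Q = 330 W

Resistance network (inner→outer):
  R_carbon steel = (1/1.39 − 1/1.43)/(4πk) = 0.02012/(4π·50.7) = 3.159×10^-5 K/W
  R_phenolic foam = (1/1.43 − 1/1.86)/(4πk) = 0.1617/(4π·0.0204) = 0.6306 K/W
ΣR = 3.159×10^-5 + 0.6306 = 0.6306 K/W
Q = ΔT/ΣR = (94 K − 302.4 K)/0.6306 = -330 W
(Negative Q ⇒ heat flows inward; heat gain = 330 W.)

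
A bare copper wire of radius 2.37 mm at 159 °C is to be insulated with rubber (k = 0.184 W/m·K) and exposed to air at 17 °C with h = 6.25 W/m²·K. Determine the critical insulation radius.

For a cylinder, r_cr = k_ins/h = 0.184/6.25 = 0.0294 m = 2.94 cm

r_cr = 2.94 cm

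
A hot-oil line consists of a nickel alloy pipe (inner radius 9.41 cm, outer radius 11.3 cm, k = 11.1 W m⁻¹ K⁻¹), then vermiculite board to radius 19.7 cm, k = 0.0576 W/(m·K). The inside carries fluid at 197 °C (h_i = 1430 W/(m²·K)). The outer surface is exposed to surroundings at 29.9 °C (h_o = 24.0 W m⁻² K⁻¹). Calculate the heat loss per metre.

Series thermal resistances, inner to outer:
  R'_conv,in = 1/(2πr h) = 1/(2π·0.0941·1430) = 0.001183 m·K/W
  R'_nickel alloy = ln(0.113/0.0941)/(2πk) = 0.1830/(2π·11.1) = 0.002624 m·K/W
  R'_vermiculite board = ln(0.197/0.113)/(2πk) = 0.5558/(2π·0.0576) = 1.536 m·K/W
  R'_conv,out = 1/(2πr h) = 1/(2π·0.197·24.0) = 0.03366 m·K/W
ΣR = 0.001183 + 0.002624 + 1.536 + 0.03366 = 1.573 m·K/W
Q' = ΔT/ΣR = (197 °C − 29.9 °C)/1.573 = 106 W/m

Q' = 106 W/m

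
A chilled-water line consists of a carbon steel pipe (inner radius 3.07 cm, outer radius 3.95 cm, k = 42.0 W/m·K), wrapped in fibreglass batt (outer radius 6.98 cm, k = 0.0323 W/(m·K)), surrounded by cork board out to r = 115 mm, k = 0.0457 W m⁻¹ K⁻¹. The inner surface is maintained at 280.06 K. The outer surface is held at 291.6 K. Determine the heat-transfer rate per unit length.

Q' = 2.54 W/m

Treat each layer as a resistance in series:
  R'_carbon steel = ln(0.0395/0.0307)/(2πk) = 0.2520/(2π·42.0) = 9.551×10^-4 m·K/W
  R'_fibreglass batt = ln(0.0698/0.0395)/(2πk) = 0.5693/(2π·0.0323) = 2.805 m·K/W
  R'_cork board = ln(0.115/0.0698)/(2πk) = 0.4993/(2π·0.0457) = 1.739 m·K/W
ΣR = 9.551×10^-4 + 2.805 + 1.739 = 4.545 m·K/W
Q' = ΔT/ΣR = (280.06 K − 291.6 K)/4.545 = -2.54 W/m
(Negative Q' ⇒ heat flows inward; heat gain = 2.54 W/m.)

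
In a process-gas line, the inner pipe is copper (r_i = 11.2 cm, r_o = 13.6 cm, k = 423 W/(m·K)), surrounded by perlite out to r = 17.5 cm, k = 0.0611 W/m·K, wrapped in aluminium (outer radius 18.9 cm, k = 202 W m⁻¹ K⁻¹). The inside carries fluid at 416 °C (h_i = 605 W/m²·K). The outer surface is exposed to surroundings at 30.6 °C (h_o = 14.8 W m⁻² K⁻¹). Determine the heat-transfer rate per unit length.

Q' = 538 W/m

Treat each layer as a resistance in series:
  R'_conv,in = 1/(2πr h) = 1/(2π·0.112·605) = 0.002349 m·K/W
  R'_copper = ln(0.136/0.112)/(2πk) = 0.1942/(2π·423) = 7.305×10^-5 m·K/W
  R'_perlite = ln(0.175/0.136)/(2πk) = 0.2521/(2π·0.0611) = 0.6568 m·K/W
  R'_aluminium = ln(0.189/0.175)/(2πk) = 0.07696/(2π·202) = 6.064×10^-5 m·K/W
  R'_conv,out = 1/(2πr h) = 1/(2π·0.189·14.8) = 0.05690 m·K/W
ΣR = 0.002349 + 7.305×10^-5 + 0.6568 + 6.064×10^-5 + 0.05690 = 0.7162 m·K/W
Q' = ΔT/ΣR = (416 °C − 30.6 °C)/0.7162 = 538 W/m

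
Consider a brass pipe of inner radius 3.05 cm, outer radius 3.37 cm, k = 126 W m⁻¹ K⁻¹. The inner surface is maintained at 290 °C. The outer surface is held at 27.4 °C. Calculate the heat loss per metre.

Q' = 2.08×10^6 W/m

Q' = 2πk·ΔT/ln(r₂/r₁) = 2π × 126 × 262.6 / ln(0.0337/0.0305) = 2.08×10^6 W/m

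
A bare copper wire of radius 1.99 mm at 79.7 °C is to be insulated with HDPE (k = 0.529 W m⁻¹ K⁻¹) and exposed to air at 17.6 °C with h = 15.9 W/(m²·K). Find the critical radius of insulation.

r_cr = 3.33 cm

For a cylinder, r_cr = k_ins/h = 0.529/15.9 = 0.0333 m = 3.33 cm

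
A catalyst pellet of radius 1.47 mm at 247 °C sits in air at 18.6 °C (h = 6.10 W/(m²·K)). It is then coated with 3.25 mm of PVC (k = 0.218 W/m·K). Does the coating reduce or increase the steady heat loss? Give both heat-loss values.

increases: 0.0378 → 0.302 W

Critical radius for a sphere: r_cr = 2k/h = 0.0715 m = 7.15 cm.
Outer radius after coating: r₂ = 0.00147 + 0.00325 = 0.00472 m.
Since r₁ < r_cr and r₂ ≤ r_cr, the coating moves toward the maximum at r_cr — heat loss rises.
Bare: R = 1/(4πr₁²h) = 6037 K/W; Q = 228.4/6037 = 0.0378 W.
Coated: R = R_cond + R_conv = 756.6 K/W; Q = 228.4/756.6 = 0.302 W.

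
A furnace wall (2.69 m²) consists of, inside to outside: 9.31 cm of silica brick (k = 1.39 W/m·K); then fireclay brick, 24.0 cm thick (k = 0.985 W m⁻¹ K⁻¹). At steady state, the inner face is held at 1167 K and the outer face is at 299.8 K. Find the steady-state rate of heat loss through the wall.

Resistance network (inner→outer):
  R_silica brick = L/(kA) = 0.0931/(1.39·2.69) = 0.02490 K/W
  R_fireclay brick = L/(kA) = 0.240/(0.985·2.69) = 0.09058 K/W
ΣR = 0.02490 + 0.09058 = 0.1155 K/W
Q = ΔT/ΣR = (1167 K − 299.8 K)/0.1155 = 7510 W

Q = 7510 W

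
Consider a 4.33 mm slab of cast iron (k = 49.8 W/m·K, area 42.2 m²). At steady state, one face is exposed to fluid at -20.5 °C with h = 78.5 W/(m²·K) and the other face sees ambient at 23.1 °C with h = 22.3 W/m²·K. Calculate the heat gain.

Q = 31.9 kW

Treat each layer as a resistance in series:
  R_conv,in = 1/(hA) = 1/(78.5·42.2) = 3.019×10^-4 K/W
  R_cast iron = L/(kA) = 0.00433/(49.8·42.2) = 2.060×10^-6 K/W
  R_conv,out = 1/(hA) = 1/(22.3·42.2) = 0.001063 K/W
ΣR = 3.019×10^-4 + 2.060×10^-6 + 0.001063 = 0.001367 K/W
Q = ΔT/ΣR = (-20.5 °C − 23.1 °C)/0.001367 = -31900 W
(Negative Q ⇒ heat flows inward; heat gain = 31900 W.)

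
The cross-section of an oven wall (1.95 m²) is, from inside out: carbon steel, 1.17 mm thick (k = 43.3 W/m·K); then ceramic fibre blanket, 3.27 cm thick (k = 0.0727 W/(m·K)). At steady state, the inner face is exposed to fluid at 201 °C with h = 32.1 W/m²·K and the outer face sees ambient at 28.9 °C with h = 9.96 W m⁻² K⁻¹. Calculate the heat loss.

Q = 577 W

Series thermal resistances, inner to outer:
  R_conv,in = 1/(hA) = 1/(32.1·1.95) = 0.01598 K/W
  R_carbon steel = L/(kA) = 0.00117/(43.3·1.95) = 1.386×10^-5 K/W
  R_ceramic fibre blanket = L/(kA) = 0.0327/(0.0727·1.95) = 0.2307 K/W
  R_conv,out = 1/(hA) = 1/(9.96·1.95) = 0.05149 K/W
ΣR = 0.01598 + 1.386×10^-5 + 0.2307 + 0.05149 = 0.2982 K/W
Q = ΔT/ΣR = (201 °C − 28.9 °C)/0.2982 = 577 W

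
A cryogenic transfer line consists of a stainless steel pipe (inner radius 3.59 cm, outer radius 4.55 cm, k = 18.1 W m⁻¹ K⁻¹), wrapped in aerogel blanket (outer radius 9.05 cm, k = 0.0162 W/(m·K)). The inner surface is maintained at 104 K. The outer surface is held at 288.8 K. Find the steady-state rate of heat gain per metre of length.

Q' = 27.3 W/m

Series thermal resistances, inner to outer:
  R'_stainless steel = ln(0.0455/0.0359)/(2πk) = 0.2370/(2π·18.1) = 0.002084 m·K/W
  R'_aerogel blanket = ln(0.0905/0.0455)/(2πk) = 0.6876/(2π·0.0162) = 6.756 m·K/W
ΣR = 0.002084 + 6.756 = 6.758 m·K/W
Q' = ΔT/ΣR = (104 K − 288.8 K)/6.758 = -27.3 W/m
(Negative Q' ⇒ heat flows inward; heat gain = 27.3 W/m.)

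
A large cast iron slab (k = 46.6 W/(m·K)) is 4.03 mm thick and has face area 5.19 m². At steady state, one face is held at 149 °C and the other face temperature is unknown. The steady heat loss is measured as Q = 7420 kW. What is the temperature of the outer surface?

T_out = 25.4 °C

Sum the resistances:
  R_cast iron = L/(kA) = 0.00403/(46.6·5.19) = 1.666×10^-5 K/W
ΣR = 1.666×10^-5 K/W
ΔT = Q·ΣR = 7.42×10^6 × 1.666×10^-5 = 123.6 K
Heat flows outward, so T_out = T_in − ΔT = 149 − 123.6 = 25.4 °C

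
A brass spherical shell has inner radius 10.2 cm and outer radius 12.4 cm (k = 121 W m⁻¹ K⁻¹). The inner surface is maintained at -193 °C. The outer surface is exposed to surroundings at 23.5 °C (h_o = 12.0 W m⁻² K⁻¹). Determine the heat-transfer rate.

Q = 501 W

Resistance network (inner→outer):
  R_brass = (1/0.102 − 1/0.124)/(4πk) = 1.739/(4π·121) = 0.001144 K/W
  R_conv,out = 1/(4πr²h) = 1/(4π·0.124²·12.0) = 0.4313 K/W
ΣR = 0.001144 + 0.4313 = 0.4324 K/W
Q = ΔT/ΣR = (-193 °C − 23.5 °C)/0.4324 = -501 W
(Negative Q ⇒ heat flows inward; heat gain = 501 W.)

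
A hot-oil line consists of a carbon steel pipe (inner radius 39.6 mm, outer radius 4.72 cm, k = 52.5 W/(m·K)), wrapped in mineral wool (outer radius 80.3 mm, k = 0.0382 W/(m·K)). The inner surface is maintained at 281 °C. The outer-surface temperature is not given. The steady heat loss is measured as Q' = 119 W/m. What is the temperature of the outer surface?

T_out = 17.5 °C

Sum the resistances:
  R'_carbon steel = ln(0.0472/0.0396)/(2πk) = 0.1756/(2π·52.5) = 5.322×10^-4 m·K/W
  R'_mineral wool = ln(0.0803/0.0472)/(2πk) = 0.5314/(2π·0.0382) = 2.214 m·K/W
ΣR = 2.214 m·K/W
ΔT = Q'·ΣR = 119 × 2.214 = 263.5 K
Heat flows outward, so T_out = T_in − ΔT = 281 − 263.5 = 17.5 °C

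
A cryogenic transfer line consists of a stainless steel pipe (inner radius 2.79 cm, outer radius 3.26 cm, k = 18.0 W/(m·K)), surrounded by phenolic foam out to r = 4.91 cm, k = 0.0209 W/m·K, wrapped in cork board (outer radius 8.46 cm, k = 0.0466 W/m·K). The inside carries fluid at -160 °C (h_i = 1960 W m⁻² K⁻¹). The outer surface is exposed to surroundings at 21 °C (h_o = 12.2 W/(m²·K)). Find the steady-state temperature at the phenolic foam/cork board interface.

T = -49.9 °C

Treat each layer as a resistance in series:
  R'_conv,in = 1/(2πr h) = 1/(2π·0.0279·1960) = 0.002910 m·K/W
  R'_stainless steel = ln(0.0326/0.0279)/(2πk) = 0.1557/(2π·18.0) = 0.001377 m·K/W
  R'_phenolic foam = ln(0.0491/0.0326)/(2πk) = 0.4095/(2π·0.0209) = 3.119 m·K/W
  R'_cork board = ln(0.0846/0.0491)/(2πk) = 0.5441/(2π·0.0466) = 1.858 m·K/W
  R'_conv,out = 1/(2πr h) = 1/(2π·0.0846·12.2) = 0.1542 m·K/W
ΣR = 0.002910 + 0.001377 + 3.119 + 1.858 + 0.1542 = 5.135 m·K/W
Q' = ΔT/ΣR = (-160 °C − 21 °C)/5.135 = -35.25 W/m
From the inner boundary to the phenolic foam/cork board interface, ΣR_partial = 3.123 m·K/W.
T_interface = T_in − Q'·ΣR_partial = -160 °C − (-35.25)(3.123) = -49.9 °C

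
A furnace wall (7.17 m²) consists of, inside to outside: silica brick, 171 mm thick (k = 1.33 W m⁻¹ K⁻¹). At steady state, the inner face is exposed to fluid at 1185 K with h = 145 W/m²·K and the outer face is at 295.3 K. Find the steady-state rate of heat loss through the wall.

Treat each layer as a resistance in series:
  R_conv,in = 1/(hA) = 1/(145·7.17) = 9.619×10^-4 K/W
  R_silica brick = L/(kA) = 0.171/(1.33·7.17) = 0.01793 K/W
ΣR = 9.619×10^-4 + 0.01793 = 0.01889 K/W
Q = ΔT/ΣR = (1185 K − 295.3 K)/0.01889 = 47100 W

Q = 47100 W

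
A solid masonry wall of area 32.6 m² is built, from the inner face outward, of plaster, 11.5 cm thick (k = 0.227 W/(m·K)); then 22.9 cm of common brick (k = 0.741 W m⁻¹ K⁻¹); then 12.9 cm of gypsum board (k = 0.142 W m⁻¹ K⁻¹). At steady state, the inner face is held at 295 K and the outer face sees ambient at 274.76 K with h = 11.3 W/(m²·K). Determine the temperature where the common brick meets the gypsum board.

Treat each layer as a resistance in series:
  R_plaster = L/(kA) = 0.115/(0.227·32.6) = 0.01554 K/W
  R_common brick = L/(kA) = 0.229/(0.741·32.6) = 0.009480 K/W
  R_gypsum board = L/(kA) = 0.129/(0.142·32.6) = 0.02787 K/W
  R_conv,out = 1/(hA) = 1/(11.3·32.6) = 0.002715 K/W
ΣR = 0.01554 + 0.009480 + 0.02787 + 0.002715 = 0.05561 K/W
Q = ΔT/ΣR = (295 K − 274.76 K)/0.05561 = 364.0 W
From the inner boundary to the common brick/gypsum board interface, ΣR_partial = 0.02502 K/W.
T_interface = T_in − Q·ΣR_partial = 295 K − (364.0)(0.02502) = 285.9 K

T = 285.9 K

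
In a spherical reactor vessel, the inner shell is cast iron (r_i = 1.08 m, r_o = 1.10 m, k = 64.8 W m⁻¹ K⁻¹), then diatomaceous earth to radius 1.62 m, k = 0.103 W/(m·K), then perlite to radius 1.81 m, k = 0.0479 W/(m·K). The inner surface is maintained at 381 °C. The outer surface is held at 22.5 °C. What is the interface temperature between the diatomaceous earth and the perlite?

T = 138 °C

Series thermal resistances, inner to outer:
  R_cast iron = (1/1.08 − 1/1.10)/(4πk) = 0.01684/(4π·64.8) = 2.067×10^-5 K/W
  R_diatomaceous earth = (1/1.10 − 1/1.62)/(4πk) = 0.2918/(4π·0.103) = 0.2254 K/W
  R_perlite = (1/1.62 − 1/1.81)/(4πk) = 0.06480/(4π·0.0479) = 0.1077 K/W
ΣR = 2.067×10^-5 + 0.2254 + 0.1077 = 0.3331 K/W
Q = ΔT/ΣR = (381 °C − 22.5 °C)/0.3331 = 1076 W
From the inner boundary to the diatomaceous earth/perlite interface, ΣR_partial = 0.2254 K/W.
T_interface = T_in − Q·ΣR_partial = 381 °C − (1076)(0.2254) = 138 °C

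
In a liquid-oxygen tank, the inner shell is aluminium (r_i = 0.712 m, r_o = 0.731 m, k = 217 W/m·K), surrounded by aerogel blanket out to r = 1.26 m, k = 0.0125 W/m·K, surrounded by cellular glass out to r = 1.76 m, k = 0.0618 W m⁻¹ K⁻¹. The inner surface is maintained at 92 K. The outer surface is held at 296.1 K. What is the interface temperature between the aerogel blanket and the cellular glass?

Series thermal resistances, inner to outer:
  R_aluminium = (1/0.712 − 1/0.731)/(4πk) = 0.03651/(4π·217) = 1.339×10^-5 K/W
  R_aerogel blanket = (1/0.731 − 1/1.26)/(4πk) = 0.5743/(4π·0.0125) = 3.656 K/W
  R_cellular glass = (1/1.26 − 1/1.76)/(4πk) = 0.2255/(4π·0.0618) = 0.2903 K/W
ΣR = 1.339×10^-5 + 3.656 + 0.2903 = 3.946 K/W
Q = ΔT/ΣR = (92 K − 296.1 K)/3.946 = -51.72 W
From the inner boundary to the aerogel blanket/cellular glass interface, ΣR_partial = 3.656 K/W.
T_interface = T_in − Q·ΣR_partial = 92 K − (-51.72)(3.656) = 281.1 K

T = 281.1 K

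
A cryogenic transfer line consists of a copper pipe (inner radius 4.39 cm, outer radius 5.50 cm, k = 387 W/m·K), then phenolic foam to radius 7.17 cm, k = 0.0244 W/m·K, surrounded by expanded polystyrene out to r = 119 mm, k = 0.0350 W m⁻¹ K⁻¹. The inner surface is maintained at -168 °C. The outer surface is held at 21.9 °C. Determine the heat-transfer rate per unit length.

Q' = 47.1 W/m

Resistance network (inner→outer):
  R'_copper = ln(0.0550/0.0439)/(2πk) = 0.2254/(2π·387) = 9.270×10^-5 m·K/W
  R'_phenolic foam = ln(0.0717/0.0550)/(2πk) = 0.2652/(2π·0.0244) = 1.730 m·K/W
  R'_expanded polystyrene = ln(0.119/0.0717)/(2πk) = 0.5066/(2π·0.0350) = 2.304 m·K/W
ΣR = 9.270×10^-5 + 1.730 + 2.304 = 4.034 m·K/W
Q' = ΔT/ΣR = (-168 °C − 21.9 °C)/4.034 = -47.1 W/m
(Negative Q' ⇒ heat flows inward; heat gain = 47.1 W/m.)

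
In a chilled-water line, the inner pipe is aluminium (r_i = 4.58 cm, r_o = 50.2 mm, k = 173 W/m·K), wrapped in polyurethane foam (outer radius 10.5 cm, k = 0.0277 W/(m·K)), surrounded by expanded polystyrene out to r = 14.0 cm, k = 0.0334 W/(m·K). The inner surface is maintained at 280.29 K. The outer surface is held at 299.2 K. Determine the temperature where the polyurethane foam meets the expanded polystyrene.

T = 294.6 K

Treat each layer as a resistance in series:
  R'_aluminium = ln(0.0502/0.0458)/(2πk) = 0.09173/(2π·173) = 8.439×10^-5 m·K/W
  R'_polyurethane foam = ln(0.105/0.0502)/(2πk) = 0.7379/(2π·0.0277) = 4.240 m·K/W
  R'_expanded polystyrene = ln(0.140/0.105)/(2πk) = 0.2877/(2π·0.0334) = 1.371 m·K/W
ΣR = 8.439×10^-5 + 4.240 + 1.371 = 5.611 m·K/W
Q' = ΔT/ΣR = (280.29 K − 299.2 K)/5.611 = -3.370 W/m
From the inner boundary to the polyurethane foam/expanded polystyrene interface, ΣR_partial = 4.240 m·K/W.
T_interface = T_in − Q'·ΣR_partial = 280.29 K − (-3.370)(4.240) = 294.6 K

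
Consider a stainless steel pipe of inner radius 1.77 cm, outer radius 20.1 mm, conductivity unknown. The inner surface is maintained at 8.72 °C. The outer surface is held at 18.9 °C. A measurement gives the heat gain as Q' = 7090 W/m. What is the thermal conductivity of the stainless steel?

ΣR = ΔT/Q' = |8.72 − 18.9|/7090 = 0.001436 m·K/W
ln(r₂/r₁)/(2πk) = 0.001436 ⇒ k = 0.1272/(2π·0.001436) = 14.1 W/m·K

k = 14.1 W/m·K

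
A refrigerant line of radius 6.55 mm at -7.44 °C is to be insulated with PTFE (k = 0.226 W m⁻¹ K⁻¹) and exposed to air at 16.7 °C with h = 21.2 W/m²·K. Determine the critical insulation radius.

For a cylinder, r_cr = k_ins/h = 0.226/21.2 = 0.0107 m = 1.07 cm

r_cr = 1.07 cm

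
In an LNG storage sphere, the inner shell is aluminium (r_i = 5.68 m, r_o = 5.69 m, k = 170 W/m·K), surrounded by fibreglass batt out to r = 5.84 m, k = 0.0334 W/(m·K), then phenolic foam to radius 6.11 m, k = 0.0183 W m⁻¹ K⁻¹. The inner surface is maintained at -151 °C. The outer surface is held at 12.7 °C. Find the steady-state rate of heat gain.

Treat each layer as a resistance in series:
  R_aluminium = (1/5.68 − 1/5.69)/(4πk) = 3.094×10^-4/(4π·170) = 1.448×10^-7 K/W
  R_fibreglass batt = (1/5.69 − 1/5.84)/(4πk) = 0.004514/(4π·0.0334) = 0.01075 K/W
  R_phenolic foam = (1/5.84 − 1/6.11)/(4πk) = 0.007567/(4π·0.0183) = 0.03290 K/W
ΣR = 1.448×10^-7 + 0.01075 + 0.03290 = 0.04365 K/W
Q = ΔT/ΣR = (-151 °C − 12.7 °C)/0.04365 = -3750 W
(Negative Q ⇒ heat flows inward; heat gain = 3750 W.)

Q = 3750 W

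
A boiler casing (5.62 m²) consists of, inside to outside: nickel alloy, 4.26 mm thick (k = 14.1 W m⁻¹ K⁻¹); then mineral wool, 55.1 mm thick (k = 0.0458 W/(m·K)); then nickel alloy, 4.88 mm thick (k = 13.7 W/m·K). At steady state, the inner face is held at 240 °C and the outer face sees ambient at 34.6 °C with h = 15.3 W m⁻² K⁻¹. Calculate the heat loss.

Resistance network (inner→outer):
  R_nickel alloy = L/(kA) = 0.00426/(14.1·5.62) = 5.376×10^-5 K/W
  R_mineral wool = L/(kA) = 0.0551/(0.0458·5.62) = 0.2141 K/W
  R_nickel alloy = L/(kA) = 0.00488/(13.7·5.62) = 6.338×10^-5 K/W
  R_conv,out = 1/(hA) = 1/(15.3·5.62) = 0.01163 K/W
ΣR = 5.376×10^-5 + 0.2141 + 6.338×10^-5 + 0.01163 = 0.2258 K/W
Q = ΔT/ΣR = (240 °C − 34.6 °C)/0.2258 = 910 W

Q = 910 W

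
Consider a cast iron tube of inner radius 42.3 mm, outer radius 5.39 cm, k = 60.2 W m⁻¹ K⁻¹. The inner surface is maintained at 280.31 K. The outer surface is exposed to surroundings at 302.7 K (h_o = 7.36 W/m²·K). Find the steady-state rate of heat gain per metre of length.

Resistance network (inner→outer):
  R'_cast iron = ln(0.0539/0.0423)/(2πk) = 0.2423/(2π·60.2) = 6.407×10^-4 m·K/W
  R'_conv,out = 1/(2πr h) = 1/(2π·0.0539·7.36) = 0.4012 m·K/W
ΣR = 6.407×10^-4 + 0.4012 = 0.4018 m·K/W
Q' = ΔT/ΣR = (280.31 K − 302.7 K)/0.4018 = -55.7 W/m
(Negative Q' ⇒ heat flows inward; heat gain = 55.7 W/m.)

Q' = 55.7 W/m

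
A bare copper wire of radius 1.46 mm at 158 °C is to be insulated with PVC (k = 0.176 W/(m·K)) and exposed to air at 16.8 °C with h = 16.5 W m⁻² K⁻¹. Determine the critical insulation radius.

r_cr = 1.07 cm

For a cylinder, r_cr = k_ins/h = 0.176/16.5 = 0.0107 m = 1.07 cm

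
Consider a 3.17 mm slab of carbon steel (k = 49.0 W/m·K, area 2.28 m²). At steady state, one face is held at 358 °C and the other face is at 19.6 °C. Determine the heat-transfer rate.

Q = 11900 kW

Q = kA·ΔT/L = 49.0 × 2.28 × |358 °C − 19.6 °C| / 0.00317 = 1.19×10^7 W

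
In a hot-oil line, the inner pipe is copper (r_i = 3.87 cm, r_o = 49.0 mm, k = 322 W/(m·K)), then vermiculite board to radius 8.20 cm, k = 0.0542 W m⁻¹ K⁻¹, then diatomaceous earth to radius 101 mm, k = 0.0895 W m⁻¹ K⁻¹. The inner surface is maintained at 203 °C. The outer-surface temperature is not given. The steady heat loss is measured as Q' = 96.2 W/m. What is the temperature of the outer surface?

Series resistances:
  R'_copper = ln(0.0490/0.0387)/(2πk) = 0.2360/(2π·322) = 1.166×10^-4 m·K/W
  R'_vermiculite board = ln(0.0820/0.0490)/(2πk) = 0.5149/(2π·0.0542) = 1.512 m·K/W
  R'_diatomaceous earth = ln(0.101/0.0820)/(2πk) = 0.2084/(2π·0.0895) = 0.3706 m·K/W
ΣR = 1.883 m·K/W
ΔT = Q'·ΣR = 96.2 × 1.883 = 181.1 K
Heat flows outward, so T_out = T_in − ΔT = 203 − 181.1 = 21.9 °C

T_out = 21.9 °C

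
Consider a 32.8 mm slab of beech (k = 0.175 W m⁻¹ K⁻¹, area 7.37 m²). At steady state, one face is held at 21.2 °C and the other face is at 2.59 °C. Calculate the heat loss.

Q = 732 W

Q = kA·ΔT/L = 0.175 × 7.37 × |21.2 °C − 2.59 °C| / 0.0328 = 732 W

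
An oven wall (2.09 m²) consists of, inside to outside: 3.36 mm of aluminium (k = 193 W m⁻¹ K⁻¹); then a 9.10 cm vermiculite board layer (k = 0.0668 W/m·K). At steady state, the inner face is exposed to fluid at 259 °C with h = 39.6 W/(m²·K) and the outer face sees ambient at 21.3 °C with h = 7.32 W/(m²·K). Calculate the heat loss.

Series thermal resistances, inner to outer:
  R_conv,in = 1/(hA) = 1/(39.6·2.09) = 0.01208 K/W
  R_aluminium = L/(kA) = 0.00336/(193·2.09) = 8.330×10^-6 K/W
  R_vermiculite board = L/(kA) = 0.0910/(0.0668·2.09) = 0.6518 K/W
  R_conv,out = 1/(hA) = 1/(7.32·2.09) = 0.06536 K/W
ΣR = 0.01208 + 8.330×10^-6 + 0.6518 + 0.06536 = 0.7292 K/W
Q = ΔT/ΣR = (259 °C − 21.3 °C)/0.7292 = 326 W

Q = 326 W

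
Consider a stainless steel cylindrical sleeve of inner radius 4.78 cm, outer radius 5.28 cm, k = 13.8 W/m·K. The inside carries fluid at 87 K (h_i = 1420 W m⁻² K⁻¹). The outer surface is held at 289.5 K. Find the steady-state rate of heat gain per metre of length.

Series thermal resistances, inner to outer:
  R'_conv,in = 1/(2πr h) = 1/(2π·0.0478·1420) = 0.002345 m·K/W
  R'_stainless steel = ln(0.0528/0.0478)/(2πk) = 0.09949/(2π·13.8) = 0.001147 m·K/W
ΣR = 0.002345 + 0.001147 = 0.003492 m·K/W
Q' = ΔT/ΣR = (87 K − 289.5 K)/0.003492 = -58000 W/m
(Negative Q' ⇒ heat flows inward; heat gain = 58000 W/m.)

Q' = 58.0 kW/m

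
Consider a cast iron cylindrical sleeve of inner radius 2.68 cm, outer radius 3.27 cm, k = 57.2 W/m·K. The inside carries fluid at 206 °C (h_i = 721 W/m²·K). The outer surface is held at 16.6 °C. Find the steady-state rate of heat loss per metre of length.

Q' = 21500 W/m

Treat each layer as a resistance in series:
  R'_conv,in = 1/(2πr h) = 1/(2π·0.0268·721) = 0.008237 m·K/W
  R'_cast iron = ln(0.0327/0.0268)/(2πk) = 0.1990/(2π·57.2) = 5.536×10^-4 m·K/W
ΣR = 0.008237 + 5.536×10^-4 = 0.008791 m·K/W
Q' = ΔT/ΣR = (206 °C − 16.6 °C)/0.008791 = 21500 W/m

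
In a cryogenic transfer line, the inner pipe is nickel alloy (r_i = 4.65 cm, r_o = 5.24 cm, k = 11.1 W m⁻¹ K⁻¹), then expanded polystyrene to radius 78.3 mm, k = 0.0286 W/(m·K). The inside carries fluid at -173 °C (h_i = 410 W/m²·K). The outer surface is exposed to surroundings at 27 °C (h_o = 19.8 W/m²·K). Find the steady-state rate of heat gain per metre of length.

Series thermal resistances, inner to outer:
  R'_conv,in = 1/(2πr h) = 1/(2π·0.0465·410) = 0.008348 m·K/W
  R'_nickel alloy = ln(0.0524/0.0465)/(2πk) = 0.1195/(2π·11.1) = 0.001713 m·K/W
  R'_expanded polystyrene = ln(0.0783/0.0524)/(2πk) = 0.4016/(2π·0.0286) = 2.235 m·K/W
  R'_conv,out = 1/(2πr h) = 1/(2π·0.0783·19.8) = 0.1027 m·K/W
ΣR = 0.008348 + 0.001713 + 2.235 + 0.1027 = 2.348 m·K/W
Q' = ΔT/ΣR = (-173 °C − 27 °C)/2.348 = -85.2 W/m
(Negative Q' ⇒ heat flows inward; heat gain = 85.2 W/m.)

Q' = 85.2 W/m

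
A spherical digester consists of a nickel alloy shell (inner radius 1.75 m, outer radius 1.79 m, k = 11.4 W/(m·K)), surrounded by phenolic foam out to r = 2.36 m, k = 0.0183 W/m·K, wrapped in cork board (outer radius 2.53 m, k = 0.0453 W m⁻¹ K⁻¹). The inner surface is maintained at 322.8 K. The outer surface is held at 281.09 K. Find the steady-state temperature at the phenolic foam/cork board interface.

Treat each layer as a resistance in series:
  R_nickel alloy = (1/1.75 − 1/1.79)/(4πk) = 0.01277/(4π·11.4) = 8.914×10^-5 K/W
  R_phenolic foam = (1/1.79 − 1/2.36)/(4πk) = 0.1349/(4π·0.0183) = 0.5867 K/W
  R_cork board = (1/2.36 − 1/2.53)/(4πk) = 0.02847/(4π·0.0453) = 0.05002 K/W
ΣR = 8.914×10^-5 + 0.5867 + 0.05002 = 0.6368 K/W
Q = ΔT/ΣR = (322.8 K − 281.09 K)/0.6368 = 65.50 W
From the inner boundary to the phenolic foam/cork board interface, ΣR_partial = 0.5868 K/W.
T_interface = T_in − Q·ΣR_partial = 322.8 K − (65.50)(0.5868) = 284.4 K

T = 284.4 K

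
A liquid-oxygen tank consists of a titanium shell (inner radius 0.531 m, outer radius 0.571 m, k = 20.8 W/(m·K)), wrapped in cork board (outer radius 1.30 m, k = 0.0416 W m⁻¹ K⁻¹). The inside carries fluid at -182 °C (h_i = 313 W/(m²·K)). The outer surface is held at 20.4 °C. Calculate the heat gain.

Q = 108 W

Resistance network (inner→outer):
  R_conv,in = 1/(4πr²h) = 1/(4π·0.531²·313) = 9.017×10^-4 K/W
  R_titanium = (1/0.531 − 1/0.571)/(4πk) = 0.1319/(4π·20.8) = 5.047×10^-4 K/W
  R_cork board = (1/0.571 − 1/1.30)/(4πk) = 0.9821/(4π·0.0416) = 1.879 K/W
ΣR = 9.017×10^-4 + 5.047×10^-4 + 1.879 = 1.880 K/W
Q = ΔT/ΣR = (-182 °C − 20.4 °C)/1.880 = -108 W
(Negative Q ⇒ heat flows inward; heat gain = 108 W.)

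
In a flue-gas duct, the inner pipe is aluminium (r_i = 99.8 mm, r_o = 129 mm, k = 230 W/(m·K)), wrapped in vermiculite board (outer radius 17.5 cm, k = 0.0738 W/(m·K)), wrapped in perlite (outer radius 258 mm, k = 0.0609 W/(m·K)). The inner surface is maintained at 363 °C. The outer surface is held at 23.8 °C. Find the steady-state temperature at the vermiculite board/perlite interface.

T = 230 °C

Resistance network (inner→outer):
  R'_aluminium = ln(0.129/0.0998)/(2πk) = 0.2566/(2π·230) = 1.776×10^-4 m·K/W
  R'_vermiculite board = ln(0.175/0.129)/(2πk) = 0.3050/(2π·0.0738) = 0.6577 m·K/W
  R'_perlite = ln(0.258/0.175)/(2πk) = 0.3882/(2π·0.0609) = 1.014 m·K/W
ΣR = 1.776×10^-4 + 0.6577 + 1.014 = 1.672 m·K/W
Q' = ΔT/ΣR = (363 °C − 23.8 °C)/1.672 = 202.9 W/m
From the inner boundary to the vermiculite board/perlite interface, ΣR_partial = 0.6579 m·K/W.
T_interface = T_in − Q'·ΣR_partial = 363 °C − (202.9)(0.6579) = 230 °C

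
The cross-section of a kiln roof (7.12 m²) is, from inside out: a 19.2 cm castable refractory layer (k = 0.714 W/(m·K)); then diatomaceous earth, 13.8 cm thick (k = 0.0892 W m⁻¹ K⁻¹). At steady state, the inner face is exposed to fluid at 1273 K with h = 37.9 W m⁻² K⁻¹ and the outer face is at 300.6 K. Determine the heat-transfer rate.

Q = 3760 W

Treat each layer as a resistance in series:
  R_conv,in = 1/(hA) = 1/(37.9·7.12) = 0.003706 K/W
  R_castable refractory = L/(kA) = 0.192/(0.714·7.12) = 0.03777 K/W
  R_diatomaceous earth = L/(kA) = 0.138/(0.0892·7.12) = 0.2173 K/W
ΣR = 0.003706 + 0.03777 + 0.2173 = 0.2588 K/W
Q = ΔT/ΣR = (1273 K − 300.6 K)/0.2588 = 3760 W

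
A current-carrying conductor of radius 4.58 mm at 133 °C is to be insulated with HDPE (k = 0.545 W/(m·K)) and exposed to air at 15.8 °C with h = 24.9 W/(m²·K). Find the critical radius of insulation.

r_cr = 2.19 cm

For a cylinder, r_cr = k_ins/h = 0.545/24.9 = 0.0219 m = 2.19 cm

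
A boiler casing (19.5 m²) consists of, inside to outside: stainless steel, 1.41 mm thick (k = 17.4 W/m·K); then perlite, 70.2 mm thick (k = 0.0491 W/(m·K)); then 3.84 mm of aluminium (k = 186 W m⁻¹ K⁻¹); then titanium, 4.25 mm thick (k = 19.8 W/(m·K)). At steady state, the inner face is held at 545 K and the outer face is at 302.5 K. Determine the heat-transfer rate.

Treat each layer as a resistance in series:
  R_stainless steel = L/(kA) = 0.00141/(17.4·19.5) = 4.156×10^-6 K/W
  R_perlite = L/(kA) = 0.0702/(0.0491·19.5) = 0.07332 K/W
  R_aluminium = L/(kA) = 0.00384/(186·19.5) = 1.059×10^-6 K/W
  R_titanium = L/(kA) = 0.00425/(19.8·19.5) = 1.101×10^-5 K/W
ΣR = 4.156×10^-6 + 0.07332 + 1.059×10^-6 + 1.101×10^-5 = 0.07334 K/W
Q = ΔT/ΣR = (545 K − 302.5 K)/0.07334 = 3310 W

Q = 3.31 kW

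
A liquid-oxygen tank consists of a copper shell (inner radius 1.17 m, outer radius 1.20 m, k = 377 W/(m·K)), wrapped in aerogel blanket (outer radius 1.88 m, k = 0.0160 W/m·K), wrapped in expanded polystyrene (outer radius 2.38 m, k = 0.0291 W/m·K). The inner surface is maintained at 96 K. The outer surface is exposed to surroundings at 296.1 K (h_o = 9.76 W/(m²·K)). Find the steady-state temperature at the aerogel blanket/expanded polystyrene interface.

T = 262.1 K

Treat each layer as a resistance in series:
  R_copper = (1/1.17 − 1/1.20)/(4πk) = 0.02137/(4π·377) = 4.510×10^-6 K/W
  R_aerogel blanket = (1/1.20 − 1/1.88)/(4πk) = 0.3014/(4π·0.0160) = 1.499 K/W
  R_expanded polystyrene = (1/1.88 − 1/2.38)/(4πk) = 0.1117/(4π·0.0291) = 0.3056 K/W
  R_conv,out = 1/(4πr²h) = 1/(4π·2.38²·9.76) = 0.001439 K/W
ΣR = 4.510×10^-6 + 1.499 + 0.3056 + 0.001439 = 1.806 K/W
Q = ΔT/ΣR = (96 K − 296.1 K)/1.806 = -110.8 W
From the inner boundary to the aerogel blanket/expanded polystyrene interface, ΣR_partial = 1.499 K/W.
T_interface = T_in − Q·ΣR_partial = 96 K − (-110.8)(1.499) = 262.1 K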